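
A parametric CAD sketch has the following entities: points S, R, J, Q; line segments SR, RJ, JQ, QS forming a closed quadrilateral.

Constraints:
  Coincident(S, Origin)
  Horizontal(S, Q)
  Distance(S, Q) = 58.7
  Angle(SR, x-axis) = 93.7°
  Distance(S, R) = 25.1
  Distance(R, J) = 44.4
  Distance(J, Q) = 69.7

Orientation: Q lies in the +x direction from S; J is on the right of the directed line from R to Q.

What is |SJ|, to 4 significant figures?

20.62

Checks: |RJ| = 44.40 ✓; |JQ| = 69.70 ✓.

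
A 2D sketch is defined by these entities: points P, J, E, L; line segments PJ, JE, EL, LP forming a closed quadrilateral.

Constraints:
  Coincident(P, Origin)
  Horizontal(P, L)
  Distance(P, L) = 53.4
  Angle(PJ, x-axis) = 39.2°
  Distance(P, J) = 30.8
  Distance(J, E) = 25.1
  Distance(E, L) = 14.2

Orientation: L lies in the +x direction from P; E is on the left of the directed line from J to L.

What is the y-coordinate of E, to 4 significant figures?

13.20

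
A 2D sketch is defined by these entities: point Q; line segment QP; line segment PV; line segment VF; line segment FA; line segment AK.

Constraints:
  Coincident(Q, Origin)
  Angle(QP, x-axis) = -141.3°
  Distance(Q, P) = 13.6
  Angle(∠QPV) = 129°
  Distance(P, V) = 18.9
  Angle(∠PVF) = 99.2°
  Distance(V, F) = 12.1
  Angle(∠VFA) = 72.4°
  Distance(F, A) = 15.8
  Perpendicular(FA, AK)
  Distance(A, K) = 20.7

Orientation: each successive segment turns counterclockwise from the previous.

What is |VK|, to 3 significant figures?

15.2

∠VFA = 72.4° gives FA at 98.1° from the x-axis; with |FA| = 15.8, A = (-1.00, -13.8). FA ⟂ AK, so AK runs at -172°; with |AK| = 20.7, K = (-21.5, -16.7). Then |VK| = |K − V| = 15.2.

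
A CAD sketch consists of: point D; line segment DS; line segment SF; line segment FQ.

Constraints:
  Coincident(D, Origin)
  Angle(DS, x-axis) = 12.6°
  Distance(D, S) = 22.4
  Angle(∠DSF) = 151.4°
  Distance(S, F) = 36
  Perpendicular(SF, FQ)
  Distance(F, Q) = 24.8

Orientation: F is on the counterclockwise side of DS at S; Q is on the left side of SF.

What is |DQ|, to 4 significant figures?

57.42

D is at the origin; DS runs at 12.6° with length 22.4, so S = 22.4·(cos 12.6°, sin 12.6°) = (21.86, 4.886). ∠DSF = 151.4°, so SF runs at 12.6° + (180° − 151.4°) = 41.20° from the x-axis; with |SF| = 36.0, F = S + 36.0·(cos 41.20°, sin 41.20°) = (48.95, 28.60). SF ⟂ FQ; with |FQ| = 24.8 on the left of SF, Q = F + 24.8·(-0.6587, 0.7524) = (32.61, 47.26). Then |DQ| = |Q − D| = 57.42.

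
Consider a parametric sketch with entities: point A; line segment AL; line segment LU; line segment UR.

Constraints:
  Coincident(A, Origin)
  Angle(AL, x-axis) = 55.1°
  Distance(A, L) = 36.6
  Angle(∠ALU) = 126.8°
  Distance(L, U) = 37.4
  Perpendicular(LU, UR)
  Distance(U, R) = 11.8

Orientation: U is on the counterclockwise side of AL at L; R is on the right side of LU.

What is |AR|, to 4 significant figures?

72.17

∠ALU = 126.8°, so LU runs at 55.1° + (180° − 126.8°) = 108.3° from the x-axis; with |LU| = 37.4, U = L + 37.4·(cos 108.3°, sin 108.3°) = (9.197, 65.53). The perpendicularity gives UR at right angles to LU; with |UR| = 11.8 on the right of LU, R = U + 11.8·(0.9494, 0.3140) = (20.40, 69.23). Then |AR| = |R − A| = 72.17.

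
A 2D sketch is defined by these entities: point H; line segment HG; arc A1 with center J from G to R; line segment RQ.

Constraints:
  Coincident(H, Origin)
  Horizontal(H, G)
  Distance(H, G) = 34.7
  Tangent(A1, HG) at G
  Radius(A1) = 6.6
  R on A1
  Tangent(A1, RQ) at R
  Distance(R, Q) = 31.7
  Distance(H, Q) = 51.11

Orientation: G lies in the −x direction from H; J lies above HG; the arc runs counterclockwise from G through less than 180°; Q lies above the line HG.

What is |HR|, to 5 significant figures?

29.194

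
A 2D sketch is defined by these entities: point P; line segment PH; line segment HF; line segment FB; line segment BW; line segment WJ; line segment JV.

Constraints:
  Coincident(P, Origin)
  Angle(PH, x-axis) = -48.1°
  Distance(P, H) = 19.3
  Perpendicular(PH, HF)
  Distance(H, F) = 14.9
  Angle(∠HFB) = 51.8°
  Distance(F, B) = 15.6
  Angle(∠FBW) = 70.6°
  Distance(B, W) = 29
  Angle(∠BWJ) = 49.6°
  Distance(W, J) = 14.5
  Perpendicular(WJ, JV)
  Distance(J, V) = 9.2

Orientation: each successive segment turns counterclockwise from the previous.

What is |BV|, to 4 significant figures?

13.58

P is at the origin; PH runs at -48.1° with length 19.3, so H = (12.89, -14.37). PH ⟂ HF, so HF runs at 41.90°; with |HF| = 14.9, F = (23.98, -4.415). ∠HFB = 51.8° gives FB at 170.1° from the x-axis; with |FB| = 15.6, B = (8.612, -1.732). ∠FBW = 70.6° gives BW at -80.50° from the x-axis; with |BW| = 29.0, W = (13.40, -30.33). ∠BWJ = 49.6° gives WJ at 49.90° from the x-axis; with |WJ| = 14.5, J = (22.74, -19.24). WJ ⟂ JV, so JV runs at 139.9°; with |JV| = 9.2, V = (15.70, -13.32). Then |BV| = |V − B| = 13.58.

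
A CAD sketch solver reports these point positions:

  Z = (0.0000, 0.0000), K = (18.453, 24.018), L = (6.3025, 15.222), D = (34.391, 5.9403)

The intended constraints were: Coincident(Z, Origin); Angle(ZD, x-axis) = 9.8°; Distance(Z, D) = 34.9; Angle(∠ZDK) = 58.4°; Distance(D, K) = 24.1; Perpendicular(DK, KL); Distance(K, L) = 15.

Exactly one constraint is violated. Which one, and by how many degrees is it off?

Perpendicular(DK, KL) — off by 5.50°.

Z = (0.00, 0.00) ✓; ZD at 9.800° ✓; |ZD| = 34.90 ✓; ∠ZDK = 58.40° ✓; |DK| = 24.10 ✓; ∠(DK, KL) = 84.50° ✗; |KL| = 15.00 ✓.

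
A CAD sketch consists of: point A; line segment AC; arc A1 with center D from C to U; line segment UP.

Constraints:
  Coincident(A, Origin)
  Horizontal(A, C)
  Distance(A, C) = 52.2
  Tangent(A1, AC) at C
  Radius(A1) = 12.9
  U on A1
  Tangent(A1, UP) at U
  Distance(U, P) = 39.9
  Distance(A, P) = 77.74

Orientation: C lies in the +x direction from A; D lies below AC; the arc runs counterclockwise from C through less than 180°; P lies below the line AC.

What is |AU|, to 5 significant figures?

43.980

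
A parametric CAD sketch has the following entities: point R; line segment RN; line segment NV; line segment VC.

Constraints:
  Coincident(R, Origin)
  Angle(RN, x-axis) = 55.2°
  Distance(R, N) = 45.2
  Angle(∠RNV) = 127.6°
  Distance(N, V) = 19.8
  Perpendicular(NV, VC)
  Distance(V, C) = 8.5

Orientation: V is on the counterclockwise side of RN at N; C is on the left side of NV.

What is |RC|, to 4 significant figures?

54.69

R is at the origin; RN runs at 55.2° with length 45.2, so N = 45.2·(cos 55.2°, sin 55.2°) = (25.80, 37.12). ∠RNV = 127.6°, so NV runs at 55.2° + (180° − 127.6°) = 107.6° from the x-axis; with |NV| = 19.8, V = N + 19.8·(cos 107.6°, sin 107.6°) = (19.81, 55.99). The perpendicularity gives VC at right angles to NV; with |VC| = 8.5 on the left of NV, C = V + 8.5·(-0.9532, -0.3024) = (11.71, 53.42). Then |RC| = |C − R| = 54.69.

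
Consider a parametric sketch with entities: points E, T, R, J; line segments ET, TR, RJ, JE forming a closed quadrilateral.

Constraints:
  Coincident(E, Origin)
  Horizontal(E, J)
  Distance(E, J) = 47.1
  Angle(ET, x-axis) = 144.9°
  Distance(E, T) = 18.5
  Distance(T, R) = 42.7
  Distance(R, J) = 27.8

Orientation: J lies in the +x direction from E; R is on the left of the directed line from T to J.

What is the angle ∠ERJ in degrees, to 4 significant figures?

101.8°

E is at the origin; E and J share the same y with |EJ| = 47.1 and J in +x, so J = (47.1, 0). ET runs at 144.9° with |ET| = 18.5, so T = (-15.14, 10.64). R is determined by |TR| = 42.7 and |RJ| = 27.8 together: it lies at the intersection of circle(T, 42.7) and circle(J, 27.8). With |TJ| = 63.14, the foot of the radical line on TJ is 39.89 from T and the perpendicular offset is √(42.7² − 39.89²) = 15.24. Taking the left-of-TJ solution: R = (26.75, 18.94).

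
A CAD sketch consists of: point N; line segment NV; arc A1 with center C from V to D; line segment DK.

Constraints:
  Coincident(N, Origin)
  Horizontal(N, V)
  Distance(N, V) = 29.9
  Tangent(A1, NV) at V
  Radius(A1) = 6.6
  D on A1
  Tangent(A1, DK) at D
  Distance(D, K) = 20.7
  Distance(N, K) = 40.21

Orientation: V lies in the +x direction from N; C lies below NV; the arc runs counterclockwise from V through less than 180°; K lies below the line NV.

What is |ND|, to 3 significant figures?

24.9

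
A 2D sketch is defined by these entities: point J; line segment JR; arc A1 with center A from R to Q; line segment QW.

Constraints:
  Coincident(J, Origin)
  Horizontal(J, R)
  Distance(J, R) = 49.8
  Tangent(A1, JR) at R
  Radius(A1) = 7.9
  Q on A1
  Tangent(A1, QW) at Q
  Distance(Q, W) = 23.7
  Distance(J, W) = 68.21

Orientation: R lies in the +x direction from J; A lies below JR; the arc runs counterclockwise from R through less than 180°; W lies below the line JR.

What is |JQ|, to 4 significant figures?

46.29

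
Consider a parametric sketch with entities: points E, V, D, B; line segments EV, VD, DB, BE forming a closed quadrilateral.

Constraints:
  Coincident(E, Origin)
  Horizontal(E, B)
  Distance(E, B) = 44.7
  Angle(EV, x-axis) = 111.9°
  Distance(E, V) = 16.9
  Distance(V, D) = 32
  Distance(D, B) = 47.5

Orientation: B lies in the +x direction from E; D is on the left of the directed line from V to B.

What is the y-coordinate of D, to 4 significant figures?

38.18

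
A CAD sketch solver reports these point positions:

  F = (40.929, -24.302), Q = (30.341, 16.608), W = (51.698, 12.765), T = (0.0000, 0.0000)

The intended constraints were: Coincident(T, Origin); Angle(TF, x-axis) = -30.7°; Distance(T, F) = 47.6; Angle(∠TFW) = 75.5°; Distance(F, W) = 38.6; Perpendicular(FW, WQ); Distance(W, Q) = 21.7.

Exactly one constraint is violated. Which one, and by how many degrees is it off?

Perpendicular(FW, WQ) — off by 6.00°.

T = (0.00, 0.00) ✓; TF at -30.70° ✓; |TF| = 47.60 ✓; ∠TFW = 75.50° ✓; |FW| = 38.60 ✓; ∠(FW, WQ) = 96.00° ✗; |WQ| = 21.70 ✓.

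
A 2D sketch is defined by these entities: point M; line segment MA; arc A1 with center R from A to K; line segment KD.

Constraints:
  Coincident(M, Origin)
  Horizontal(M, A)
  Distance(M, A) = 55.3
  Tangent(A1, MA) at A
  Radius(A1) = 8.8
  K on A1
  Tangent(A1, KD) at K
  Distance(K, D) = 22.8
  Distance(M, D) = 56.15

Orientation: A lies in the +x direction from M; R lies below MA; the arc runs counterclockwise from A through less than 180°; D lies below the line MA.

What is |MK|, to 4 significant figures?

47.32

M is at the origin; MA is horizontal with |MA| = 55.3 and A on the +x side, so A = (55.30, 0.000). A1 meets MA tangentially, so RA is at right angles to MA, so R = A + (0, -8.8) = (55.30, -8.800). Since RK ⟂ KD (tangency), |RD| = √(8.8² + 22.8²) = 24.44 regardless of where K sits on A1. So D lies on both circle(M, 56.15) and circle(R, 24.44); the below-MA intersection is D = (46.43, -31.57). K is the foot of the tangent from D: K = (46.50, -8.774).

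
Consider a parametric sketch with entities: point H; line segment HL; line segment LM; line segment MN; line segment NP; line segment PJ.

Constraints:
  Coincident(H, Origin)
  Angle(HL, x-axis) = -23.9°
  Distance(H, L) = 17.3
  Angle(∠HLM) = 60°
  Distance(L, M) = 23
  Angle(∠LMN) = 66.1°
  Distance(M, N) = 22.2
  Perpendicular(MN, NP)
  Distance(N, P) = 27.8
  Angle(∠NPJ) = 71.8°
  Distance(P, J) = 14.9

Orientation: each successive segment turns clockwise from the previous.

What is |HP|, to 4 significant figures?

20.92

H is at the origin; HL runs at -23.9° with length 17.3, so L = (15.82, -7.009). ∠HLM = 60.0° gives LM at -143.9° from the x-axis; with |LM| = 23.0, M = (-2.767, -20.56). ∠LMN = 66.1° gives MN at 102.2° from the x-axis; with |MN| = 22.2, N = (-7.459, 1.138). MN is perpendicular to NP, so NP runs at 12.20°; with |NP| = 27.8, P = (19.71, 7.013). Then |HP| = |P − H| = 20.92.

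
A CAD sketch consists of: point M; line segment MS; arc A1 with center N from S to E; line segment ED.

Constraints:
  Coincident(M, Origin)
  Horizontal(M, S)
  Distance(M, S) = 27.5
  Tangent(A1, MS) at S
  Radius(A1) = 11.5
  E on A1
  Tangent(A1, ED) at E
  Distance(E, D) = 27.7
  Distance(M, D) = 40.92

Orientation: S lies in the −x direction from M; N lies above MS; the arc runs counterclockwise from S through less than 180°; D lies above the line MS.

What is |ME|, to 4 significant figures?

19.29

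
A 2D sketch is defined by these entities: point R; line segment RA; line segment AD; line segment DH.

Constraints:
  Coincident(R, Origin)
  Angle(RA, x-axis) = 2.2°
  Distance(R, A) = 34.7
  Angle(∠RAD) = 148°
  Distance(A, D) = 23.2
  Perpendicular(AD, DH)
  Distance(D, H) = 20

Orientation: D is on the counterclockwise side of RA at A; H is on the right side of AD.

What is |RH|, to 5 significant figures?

65.140

R is at the origin; RA runs at 2.2° with length 34.7, so A = 34.7·(cos 2.2°, sin 2.2°) = (34.674, 1.3321). ∠RAD = 148.0°, so AD runs at 2.2° + (180° − 148.0°) = 34.200° from the x-axis; with |AD| = 23.2, D = A + 23.2·(cos 34.200°, sin 34.200°) = (53.863, 14.372). AD ⟂ DH; with |DH| = 20.0 on the right of AD, H = D + 20.0·(0.56208, -0.82708) = (65.104, -2.1692). Then |RH| = |H − R| = 65.140.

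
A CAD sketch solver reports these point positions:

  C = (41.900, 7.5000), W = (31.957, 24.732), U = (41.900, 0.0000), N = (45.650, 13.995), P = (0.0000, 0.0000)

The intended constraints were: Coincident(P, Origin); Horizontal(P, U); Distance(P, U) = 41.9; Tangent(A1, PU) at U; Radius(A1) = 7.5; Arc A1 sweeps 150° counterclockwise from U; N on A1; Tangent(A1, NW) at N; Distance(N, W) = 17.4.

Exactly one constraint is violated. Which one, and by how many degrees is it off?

Tangent(A1, NW) at N — off by 8.10°.

P = (0.00, 0.00) ✓; P.y = 0.00, U.y = 0.00 ✓; |PU| = 41.90 ✓; ∠(CU, UP) = 90.00° ✓; |CU| = 7.500 ✓; bearing(C→N) − bearing(C→U) = 150.0° ✓; |CN| = 7.500 ✓; ∠(CN, NW) = 98.10° ✗; |NW| = 17.40 ✓.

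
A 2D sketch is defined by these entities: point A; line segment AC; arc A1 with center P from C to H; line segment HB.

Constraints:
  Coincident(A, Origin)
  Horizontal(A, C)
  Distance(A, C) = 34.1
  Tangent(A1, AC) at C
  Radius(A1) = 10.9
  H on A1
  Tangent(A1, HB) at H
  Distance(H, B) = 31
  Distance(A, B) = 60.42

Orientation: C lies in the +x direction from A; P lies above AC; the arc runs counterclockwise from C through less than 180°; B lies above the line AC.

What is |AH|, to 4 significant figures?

46.46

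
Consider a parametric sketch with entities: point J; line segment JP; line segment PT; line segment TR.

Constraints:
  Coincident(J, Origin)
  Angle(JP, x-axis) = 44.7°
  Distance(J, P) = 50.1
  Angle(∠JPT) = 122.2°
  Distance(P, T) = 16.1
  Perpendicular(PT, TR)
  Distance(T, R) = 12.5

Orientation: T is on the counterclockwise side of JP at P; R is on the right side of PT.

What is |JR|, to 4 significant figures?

69.61

J is at the origin; JP runs at 44.7° with length 50.1, so P = 50.1·(cos 44.7°, sin 44.7°) = (35.61, 35.24). ∠JPT = 122.2°, so PT runs at 44.7° + (180° − 122.2°) = 102.5° from the x-axis; with |PT| = 16.1, T = P + 16.1·(cos 102.5°, sin 102.5°) = (32.13, 50.96). The perpendicularity gives TR at right angles to PT; with |TR| = 12.5 on the right of PT, R = T + 12.5·(0.9763, 0.2164) = (44.33, 53.66). Then |JR| = |R − J| = 69.61.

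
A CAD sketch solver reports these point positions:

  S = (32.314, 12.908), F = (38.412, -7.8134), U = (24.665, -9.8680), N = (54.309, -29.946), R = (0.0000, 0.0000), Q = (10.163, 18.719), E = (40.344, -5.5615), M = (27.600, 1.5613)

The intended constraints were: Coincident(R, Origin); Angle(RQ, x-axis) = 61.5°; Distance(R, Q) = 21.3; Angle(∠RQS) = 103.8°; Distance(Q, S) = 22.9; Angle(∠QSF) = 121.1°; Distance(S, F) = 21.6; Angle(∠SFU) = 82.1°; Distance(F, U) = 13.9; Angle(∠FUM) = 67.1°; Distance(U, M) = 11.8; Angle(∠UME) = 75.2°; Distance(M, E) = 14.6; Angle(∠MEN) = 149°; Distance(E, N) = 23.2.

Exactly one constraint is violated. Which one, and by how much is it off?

Distance(E, N) = 23.2 — off by 4.90.

R = (0.00, 0.00) ✓; RQ at 61.50° ✓; |RQ| = 21.30 ✓; ∠RQS = 103.8° ✓; |QS| = 22.90 ✓; ∠QSF = 121.1° ✓; |SF| = 21.60 ✓; ∠SFU = 82.10° ✓; |FU| = 13.90 ✓; ∠FUM = 67.10° ✓; |UM| = 11.80 ✓; ∠UME = 75.20° ✓; |ME| = 14.60 ✓; ∠MEN = 149.0° ✓; |EN| = 28.10 ✗.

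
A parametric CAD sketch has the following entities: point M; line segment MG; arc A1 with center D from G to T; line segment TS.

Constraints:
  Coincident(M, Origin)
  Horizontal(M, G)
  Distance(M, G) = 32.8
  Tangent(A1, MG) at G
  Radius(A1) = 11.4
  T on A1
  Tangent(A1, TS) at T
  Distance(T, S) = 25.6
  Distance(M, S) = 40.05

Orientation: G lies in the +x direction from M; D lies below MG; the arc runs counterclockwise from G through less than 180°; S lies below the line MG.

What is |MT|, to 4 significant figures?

23.73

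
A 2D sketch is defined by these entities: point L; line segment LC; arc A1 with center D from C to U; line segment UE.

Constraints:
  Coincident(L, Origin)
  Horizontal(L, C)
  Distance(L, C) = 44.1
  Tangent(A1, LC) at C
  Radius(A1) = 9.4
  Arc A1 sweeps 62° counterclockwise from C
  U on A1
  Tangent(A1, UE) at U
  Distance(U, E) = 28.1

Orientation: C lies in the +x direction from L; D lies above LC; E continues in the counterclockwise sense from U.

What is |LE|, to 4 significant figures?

72.04

L is at the origin; LC is horizontal with |LC| = 44.1 and C on the +x side, so C = (44.10, 0.000). The tangent condition forces DC to be normal to LC, so D = C + (0, 9.4) = (44.10, 9.400). On A1, C sits at bearing -90° from D; a 62° counterclockwise sweep puts U at bearing -28°, so U = D + 9.4·(cos -28°, sin -28°) = (52.40, 4.987). A1 meets UE tangentially, so DU is at right angles to UE, so UE runs along (−sin -28°, cos -28°); with |UE| = 28.1, E = (65.59, 29.80). Then |LE| = |E − L| = 72.04.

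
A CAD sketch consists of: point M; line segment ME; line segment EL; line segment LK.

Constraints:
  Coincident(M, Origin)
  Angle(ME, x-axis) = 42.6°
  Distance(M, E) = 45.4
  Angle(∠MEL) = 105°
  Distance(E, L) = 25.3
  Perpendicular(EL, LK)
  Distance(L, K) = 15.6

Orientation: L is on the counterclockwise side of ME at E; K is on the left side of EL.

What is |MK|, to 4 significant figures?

46.59

∠MEL = 105.0°, so EL runs at 42.6° + (180° − 105.0°) = 117.6° from the x-axis; with |EL| = 25.3, L = E + 25.3·(cos 117.6°, sin 117.6°) = (21.70, 53.15). EL is perpendicular to LK; with |LK| = 15.6 on the left of EL, K = L + 15.6·(-0.8862, -0.4633) = (7.873, 45.92). Then |MK| = |K − M| = 46.59.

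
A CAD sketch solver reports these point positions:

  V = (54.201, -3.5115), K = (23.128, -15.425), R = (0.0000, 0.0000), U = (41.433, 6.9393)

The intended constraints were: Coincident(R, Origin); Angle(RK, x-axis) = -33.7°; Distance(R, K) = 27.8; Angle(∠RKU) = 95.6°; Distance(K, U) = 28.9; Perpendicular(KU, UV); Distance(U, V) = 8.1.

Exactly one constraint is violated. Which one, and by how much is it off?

Distance(U, V) = 8.1 — off by 8.40.

R = (0.00, 0.00) ✓; RK at -33.70° ✓; |RK| = 27.80 ✓; ∠RKU = 95.60° ✓; |KU| = 28.90 ✓; ∠(KU, UV) = 90.00° ✓; |UV| = 16.50 ✗.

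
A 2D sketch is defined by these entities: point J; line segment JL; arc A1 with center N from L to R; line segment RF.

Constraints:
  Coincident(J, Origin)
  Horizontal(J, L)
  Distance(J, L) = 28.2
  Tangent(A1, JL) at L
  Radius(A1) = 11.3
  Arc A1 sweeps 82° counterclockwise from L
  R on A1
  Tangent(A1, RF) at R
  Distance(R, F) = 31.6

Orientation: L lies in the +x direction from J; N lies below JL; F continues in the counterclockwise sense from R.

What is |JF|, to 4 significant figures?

42.91

J is at the origin; JL is horizontal with |JL| = 28.2 and L on the +x side, so L = (28.20, 0.000). Since A1 is tangent to JL there, NL ⟂ JL, so N = L + (0, -11.3) = (28.20, -11.30). On A1, L sits at bearing 90° from N; an 82° counterclockwise sweep puts R at bearing 172°, so R = N + 11.3·(cos 172°, sin 172°) = (17.01, -9.727). Since A1 is tangent to RF there, NR ⟂ RF, so RF runs along (−sin 172°, cos 172°); with |RF| = 31.6, F = (12.61, -41.02). Then |JF| = |F − J| = 42.91.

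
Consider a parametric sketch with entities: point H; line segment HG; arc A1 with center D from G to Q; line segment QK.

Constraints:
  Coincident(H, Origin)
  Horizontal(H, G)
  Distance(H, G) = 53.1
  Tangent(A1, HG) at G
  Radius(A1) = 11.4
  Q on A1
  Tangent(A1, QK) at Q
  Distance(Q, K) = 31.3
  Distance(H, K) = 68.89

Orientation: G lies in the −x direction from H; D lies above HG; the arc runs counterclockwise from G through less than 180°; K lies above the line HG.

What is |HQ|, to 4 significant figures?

44.92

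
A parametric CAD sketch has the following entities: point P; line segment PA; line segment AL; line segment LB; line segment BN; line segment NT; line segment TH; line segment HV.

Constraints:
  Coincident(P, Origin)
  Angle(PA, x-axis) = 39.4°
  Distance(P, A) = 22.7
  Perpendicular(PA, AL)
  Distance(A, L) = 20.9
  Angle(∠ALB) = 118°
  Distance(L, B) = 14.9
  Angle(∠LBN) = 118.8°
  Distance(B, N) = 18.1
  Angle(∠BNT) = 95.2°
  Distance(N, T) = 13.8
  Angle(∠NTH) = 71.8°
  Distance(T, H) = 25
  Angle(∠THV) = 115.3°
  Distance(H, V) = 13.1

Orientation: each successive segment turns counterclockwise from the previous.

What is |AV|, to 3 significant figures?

37.2

P is at the origin; PA runs at 39.4° with length 22.7, so A = (17.5, 14.4). PA is perpendicular to AL, so AL runs at 129°; with |AL| = 20.9, L = (4.28, 30.6). ∠ALB = 118.0° gives LB at -169° from the x-axis; with |LB| = 14.9, B = (-10.3, 27.6). ∠LBN = 118.8° gives BN at -107° from the x-axis; with |BN| = 18.1, N = (-15.7, 10.3). ∠BNT = 95.2° gives NT at -22.6° from the x-axis; with |NT| = 13.8, T = (-3.00, 5.04). ∠NTH = 71.8° gives TH at 85.6° from the x-axis; with |TH| = 25.0, H = (-1.09, 30.0). ∠THV = 115.3° gives HV at 150° from the x-axis; with |HV| = 13.1, V = (-12.5, 36.5). Then |AV| = |V − A| = 37.2.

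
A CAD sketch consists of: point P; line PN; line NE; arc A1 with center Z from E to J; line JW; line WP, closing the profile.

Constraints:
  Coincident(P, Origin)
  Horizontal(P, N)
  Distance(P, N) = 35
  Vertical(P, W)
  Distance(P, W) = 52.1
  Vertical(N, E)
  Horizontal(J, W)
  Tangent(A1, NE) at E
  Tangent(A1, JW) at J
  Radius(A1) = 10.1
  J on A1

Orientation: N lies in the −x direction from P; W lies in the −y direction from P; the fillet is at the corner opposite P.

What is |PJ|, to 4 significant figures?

57.74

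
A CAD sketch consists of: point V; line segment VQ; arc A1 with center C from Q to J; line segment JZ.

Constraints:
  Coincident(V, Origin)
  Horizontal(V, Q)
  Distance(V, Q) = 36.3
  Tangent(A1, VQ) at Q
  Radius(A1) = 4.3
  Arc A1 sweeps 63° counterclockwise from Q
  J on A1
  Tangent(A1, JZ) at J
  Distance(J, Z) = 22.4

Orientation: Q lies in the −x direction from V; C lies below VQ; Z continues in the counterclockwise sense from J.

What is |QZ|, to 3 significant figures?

26.3

V is at the origin; VQ is horizontal with |VQ| = 36.3 and Q on the −x side, so Q = (-36.3, 0.00). Tangency of A1 to VQ means the radius CQ is perpendicular to VQ, so C = Q + (0, -4.3) = (-36.3, -4.30). On A1, Q sits at bearing 90° from C; a 63° counterclockwise sweep puts J at bearing 153°, so J = C + 4.3·(cos 153°, sin 153°) = (-40.1, -2.35). Tangency of A1 to JZ means the radius CJ is perpendicular to JZ, so JZ runs along (−sin 153°, cos 153°); with |JZ| = 22.4, Z = (-50.3, -22.3). Then |QZ| = |Z − Q| = 26.3.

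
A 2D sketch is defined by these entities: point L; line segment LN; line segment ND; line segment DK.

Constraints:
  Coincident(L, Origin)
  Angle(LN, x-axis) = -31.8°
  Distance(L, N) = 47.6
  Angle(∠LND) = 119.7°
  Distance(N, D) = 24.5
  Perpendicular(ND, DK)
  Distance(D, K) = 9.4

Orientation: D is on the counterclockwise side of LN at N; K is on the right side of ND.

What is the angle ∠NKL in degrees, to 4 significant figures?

25.55°

∠LND = 119.7°, so ND runs at -31.8° + (180° − 119.7°) = 28.50° from the x-axis; with |ND| = 24.5, D = N + 24.5·(cos 28.50°, sin 28.50°) = (61.99, -13.39). The perpendicularity gives DK at right angles to ND; with |DK| = 9.4 on the right of ND, K = D + 9.4·(0.4772, -0.8788) = (66.47, -21.65). Then cos ∠NKL = KN·KL / (|KN||KL|), giving 25.55°.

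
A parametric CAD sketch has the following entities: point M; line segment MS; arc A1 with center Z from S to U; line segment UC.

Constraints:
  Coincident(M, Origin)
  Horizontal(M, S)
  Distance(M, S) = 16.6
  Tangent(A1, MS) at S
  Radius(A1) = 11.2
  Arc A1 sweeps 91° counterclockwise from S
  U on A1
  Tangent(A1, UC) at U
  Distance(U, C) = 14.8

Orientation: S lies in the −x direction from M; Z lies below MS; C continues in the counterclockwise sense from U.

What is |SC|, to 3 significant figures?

28.4

M is at the origin; M and S share the same y with |MS| = 16.6 and S on the −x side, so S = (-16.6, 0.00). The tangent condition forces ZS to be normal to MS, so Z = S + (0, -11.2) = (-16.6, -11.2). On A1, S sits at bearing 90° from Z; a 91° counterclockwise sweep puts U at bearing 181°, so U = Z + 11.2·(cos 181°, sin 181°) = (-27.8, -11.4). The tangent condition forces ZU to be normal to UC, so UC runs along (−sin 181°, cos 181°); with |UC| = 14.8, C = (-27.5, -26.2). Then |SC| = |C − S| = 28.4.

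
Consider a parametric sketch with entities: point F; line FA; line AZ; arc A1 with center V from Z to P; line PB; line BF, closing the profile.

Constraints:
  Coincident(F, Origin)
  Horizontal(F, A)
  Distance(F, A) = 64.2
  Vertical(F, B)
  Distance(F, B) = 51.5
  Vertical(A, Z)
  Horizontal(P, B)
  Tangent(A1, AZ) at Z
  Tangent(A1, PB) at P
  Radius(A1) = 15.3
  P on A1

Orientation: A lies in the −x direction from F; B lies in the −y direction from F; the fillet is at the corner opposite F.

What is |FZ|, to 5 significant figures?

73.703

F is at the origin; FA is horizontal with |FA| = 64.2 and A on the −x side, so A = (-64.200, 0.0000). F and B share the same x with |FB| = 51.5 and B on the −y side, so B = (0.0000, -51.500). The virtual corner opposite F is at (-64.200, -51.500). Since A1 is tangent to AZ there, VZ ⟂ AZ and the tangent condition forces VP to be normal to PB, with radius 15.3, so the center V sits 15.3 in from both sides at V = (-48.900, -36.200). That places the tangent points at Z = (-64.200, -36.200) on AZ and P = (-48.900, -51.500) on PB. Then |FZ| = |Z − F| = 73.703.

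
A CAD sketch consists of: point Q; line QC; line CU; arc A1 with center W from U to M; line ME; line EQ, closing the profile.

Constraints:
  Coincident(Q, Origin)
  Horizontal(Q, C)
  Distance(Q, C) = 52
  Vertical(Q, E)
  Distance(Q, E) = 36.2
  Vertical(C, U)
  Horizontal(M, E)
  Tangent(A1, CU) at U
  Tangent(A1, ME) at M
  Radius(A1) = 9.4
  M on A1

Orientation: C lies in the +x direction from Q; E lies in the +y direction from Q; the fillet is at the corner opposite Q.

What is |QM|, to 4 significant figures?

55.90

Q is at the origin; Q and C share the same y with |QC| = 52.0 and C on the +x side, so C = (52.00, 0.000). Q and E share the same x with |QE| = 36.2 and E on the +y side, so E = (0.000, 36.20). The virtual corner opposite Q is at (52.00, 36.20). Tangency of A1 to CU means the radius WU is perpendicular to CU and A1 meets ME tangentially, so WM is at right angles to ME, with radius 9.4, so the center W sits 9.4 in from both sides at W = (42.60, 26.80). That places the tangent points at U = (52.00, 26.80) on CU and M = (42.60, 36.20) on ME. Then |QM| = |M − Q| = 55.90.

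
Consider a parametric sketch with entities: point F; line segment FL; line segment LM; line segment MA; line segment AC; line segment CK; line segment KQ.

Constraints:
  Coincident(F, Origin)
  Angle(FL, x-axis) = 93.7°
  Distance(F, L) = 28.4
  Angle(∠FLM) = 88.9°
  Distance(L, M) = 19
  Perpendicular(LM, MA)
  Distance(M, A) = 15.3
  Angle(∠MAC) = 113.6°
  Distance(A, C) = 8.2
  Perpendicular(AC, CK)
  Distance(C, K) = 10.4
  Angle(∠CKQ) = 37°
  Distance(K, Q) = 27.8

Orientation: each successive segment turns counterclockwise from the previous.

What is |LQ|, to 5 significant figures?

38.861

F is at the origin; FL runs at 93.7° with length 28.4, so L = (-1.8327, 28.341). ∠FLM = 88.9° gives LM at -175.20° from the x-axis; with |LM| = 19.0, M = (-20.766, 26.751). LM ⟂ MA, so MA runs at -85.200°; with |MA| = 15.3, A = (-19.486, 11.505). ∠MAC = 113.6° gives AC at -18.800° from the x-axis; with |AC| = 8.2, C = (-11.723, 8.8620). AC is perpendicular to CK, so CK runs at 71.200°; with |CK| = 10.4, K = (-8.3717, 18.707). ∠CKQ = 37.0° gives KQ at -145.80° from the x-axis; with |KQ| = 27.8, Q = (-31.365, 3.0812). Then |LQ| = |Q − L| = 38.861.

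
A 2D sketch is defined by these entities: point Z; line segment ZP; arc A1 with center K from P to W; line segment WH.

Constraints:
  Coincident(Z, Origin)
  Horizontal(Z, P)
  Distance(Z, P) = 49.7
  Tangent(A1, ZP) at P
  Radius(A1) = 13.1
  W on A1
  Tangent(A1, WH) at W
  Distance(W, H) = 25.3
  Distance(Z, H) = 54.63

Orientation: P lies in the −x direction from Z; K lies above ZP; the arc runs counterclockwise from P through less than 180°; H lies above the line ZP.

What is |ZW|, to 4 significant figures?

39.16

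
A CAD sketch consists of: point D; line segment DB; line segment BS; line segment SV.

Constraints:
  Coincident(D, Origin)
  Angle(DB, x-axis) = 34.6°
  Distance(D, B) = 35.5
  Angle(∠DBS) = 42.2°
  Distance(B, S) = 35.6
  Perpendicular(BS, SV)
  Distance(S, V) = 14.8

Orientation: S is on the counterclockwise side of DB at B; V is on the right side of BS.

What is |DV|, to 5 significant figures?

39.750

D is at the origin; DB runs at 34.6° with length 35.5, so B = 35.5·(cos 34.6°, sin 34.6°) = (29.221, 20.158). ∠DBS = 42.2°, so BS runs at 34.6° + (180° − 42.2°) = 172.40° from the x-axis; with |BS| = 35.6, S = B + 35.6·(cos 172.40°, sin 172.40°) = (-6.0659, 24.867). BS ⟂ SV; with |SV| = 14.8 on the right of BS, V = S + 14.8·(0.13226, 0.99122) = (-4.1085, 39.537). Then |DV| = |V − D| = 39.750.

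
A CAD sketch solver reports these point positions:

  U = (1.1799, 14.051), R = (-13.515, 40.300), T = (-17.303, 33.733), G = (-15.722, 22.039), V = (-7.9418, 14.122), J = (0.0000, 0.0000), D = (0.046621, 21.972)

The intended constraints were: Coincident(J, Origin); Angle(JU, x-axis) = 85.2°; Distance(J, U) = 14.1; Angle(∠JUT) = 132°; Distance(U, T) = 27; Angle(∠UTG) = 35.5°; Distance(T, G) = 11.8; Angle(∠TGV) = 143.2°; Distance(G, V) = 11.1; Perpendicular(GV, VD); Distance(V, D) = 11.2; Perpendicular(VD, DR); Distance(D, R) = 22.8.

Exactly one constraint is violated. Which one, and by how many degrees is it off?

Perpendicular(VD, DR) — off by 8.00°.

J = (0.00, 0.00) ✓; JU at 85.20° ✓; |JU| = 14.10 ✓; ∠JUT = 132.0° ✓; |UT| = 27.00 ✓; ∠UTG = 35.50° ✓; |TG| = 11.80 ✓; ∠TGV = 143.2° ✓; |GV| = 11.10 ✓; ∠(GV, VD) = 90.00° ✓; |VD| = 11.20 ✓; ∠(VD, DR) = 82.00° ✗; |DR| = 22.80 ✓.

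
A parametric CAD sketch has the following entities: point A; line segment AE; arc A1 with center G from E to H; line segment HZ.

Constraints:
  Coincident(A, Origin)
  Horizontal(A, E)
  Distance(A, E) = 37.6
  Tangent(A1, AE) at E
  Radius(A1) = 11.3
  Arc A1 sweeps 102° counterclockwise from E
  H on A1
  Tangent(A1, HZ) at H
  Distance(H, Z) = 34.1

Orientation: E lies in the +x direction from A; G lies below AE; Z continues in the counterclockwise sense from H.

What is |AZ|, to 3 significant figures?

57.8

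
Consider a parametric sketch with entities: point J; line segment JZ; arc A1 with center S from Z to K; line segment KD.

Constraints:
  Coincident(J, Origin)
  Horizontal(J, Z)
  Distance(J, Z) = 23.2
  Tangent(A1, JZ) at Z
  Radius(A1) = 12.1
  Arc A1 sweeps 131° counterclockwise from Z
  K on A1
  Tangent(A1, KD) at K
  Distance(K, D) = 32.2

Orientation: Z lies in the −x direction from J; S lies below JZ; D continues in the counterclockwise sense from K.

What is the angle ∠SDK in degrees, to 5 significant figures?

20.595°

J is at the origin; JZ is horizontal with |JZ| = 23.2 and Z on the −x side, so Z = (-23.200, 0.0000). Since A1 is tangent to JZ there, SZ ⟂ JZ, so S = Z + (0, -12.1) = (-23.200, -12.100). On A1, Z sits at bearing 90° from S; a 131° counterclockwise sweep puts K at bearing 221°, so K = S + 12.1·(cos 221°, sin 221°) = (-32.332, -20.038). Since A1 is tangent to KD there, SK ⟂ KD, so KD runs along (−sin 221°, cos 221°); with |KD| = 32.2, D = (-11.207, -44.340). Then cos ∠SDK = DS·DK / (|DS||DK|), giving 20.595°.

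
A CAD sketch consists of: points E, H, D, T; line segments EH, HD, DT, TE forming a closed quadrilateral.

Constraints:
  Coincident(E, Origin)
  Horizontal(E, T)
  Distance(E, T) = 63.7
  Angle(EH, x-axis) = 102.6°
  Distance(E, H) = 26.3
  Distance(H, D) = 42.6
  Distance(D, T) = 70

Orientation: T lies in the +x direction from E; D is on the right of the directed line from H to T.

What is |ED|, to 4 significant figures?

17.43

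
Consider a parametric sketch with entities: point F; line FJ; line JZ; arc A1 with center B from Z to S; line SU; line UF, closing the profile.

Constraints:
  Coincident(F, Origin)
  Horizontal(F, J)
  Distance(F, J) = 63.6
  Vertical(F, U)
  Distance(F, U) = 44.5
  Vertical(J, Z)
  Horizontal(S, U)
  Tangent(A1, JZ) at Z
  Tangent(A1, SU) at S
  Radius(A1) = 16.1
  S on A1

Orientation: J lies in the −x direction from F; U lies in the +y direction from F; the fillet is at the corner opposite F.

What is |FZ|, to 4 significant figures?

69.65

The virtual corner opposite F is at (-63.60, 44.50). A1 meets JZ tangentially, so BZ is at right angles to JZ and A1 meets SU tangentially, so BS is at right angles to SU, with radius 16.1, so the center B sits 16.1 in from both sides at B = (-47.50, 28.40). That places the tangent points at Z = (-63.60, 28.40) on JZ and S = (-47.50, 44.50) on SU. Then |FZ| = |Z − F| = 69.65.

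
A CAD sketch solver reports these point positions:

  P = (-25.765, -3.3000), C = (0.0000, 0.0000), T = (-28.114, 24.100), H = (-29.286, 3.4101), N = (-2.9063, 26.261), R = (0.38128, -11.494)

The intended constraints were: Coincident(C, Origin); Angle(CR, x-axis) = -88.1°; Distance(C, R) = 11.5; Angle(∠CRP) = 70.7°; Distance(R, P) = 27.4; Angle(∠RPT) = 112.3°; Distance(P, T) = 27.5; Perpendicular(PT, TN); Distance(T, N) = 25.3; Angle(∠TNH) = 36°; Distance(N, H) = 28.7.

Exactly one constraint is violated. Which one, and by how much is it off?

Distance(N, H) = 28.7 — off by 6.20.

C = (0.00, 0.00) ✓; CR at -88.10° ✓; |CR| = 11.50 ✓; ∠CRP = 70.70° ✓; |RP| = 27.40 ✓; ∠RPT = 112.3° ✓; |PT| = 27.50 ✓; ∠(PT, TN) = 90.00° ✓; |TN| = 25.30 ✓; ∠TNH = 36.00° ✓; |NH| = 34.90 ✗.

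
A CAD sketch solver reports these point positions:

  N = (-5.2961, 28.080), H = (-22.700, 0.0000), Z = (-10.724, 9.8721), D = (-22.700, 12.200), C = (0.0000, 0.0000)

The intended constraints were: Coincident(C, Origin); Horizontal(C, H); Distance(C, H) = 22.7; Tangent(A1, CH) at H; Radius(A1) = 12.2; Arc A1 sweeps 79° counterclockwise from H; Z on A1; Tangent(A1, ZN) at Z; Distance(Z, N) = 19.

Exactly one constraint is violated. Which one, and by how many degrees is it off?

Tangent(A1, ZN) at Z — off by 5.60°.

C = (0.00, 0.00) ✓; C.y = 0.00, H.y = 0.00 ✓; |CH| = 22.70 ✓; ∠(DH, HC) = 90.00° ✓; |DH| = 12.20 ✓; bearing(D→Z) − bearing(D→H) = 79.00° ✓; |DZ| = 12.20 ✓; ∠(DZ, ZN) = 95.60° ✗; |ZN| = 19.00 ✓.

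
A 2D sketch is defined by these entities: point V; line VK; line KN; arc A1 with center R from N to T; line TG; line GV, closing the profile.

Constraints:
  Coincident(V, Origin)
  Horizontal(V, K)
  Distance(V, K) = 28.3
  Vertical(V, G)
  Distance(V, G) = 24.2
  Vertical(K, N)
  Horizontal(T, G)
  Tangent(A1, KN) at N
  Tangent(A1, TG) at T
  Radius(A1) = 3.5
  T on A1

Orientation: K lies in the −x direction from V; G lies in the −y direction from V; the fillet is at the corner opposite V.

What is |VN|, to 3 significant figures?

35.1

The virtual corner opposite V is at (-28.3, -24.2). Tangency of A1 to KN means the radius RN is perpendicular to KN and tangency of A1 to TG means the radius RT is perpendicular to TG, with radius 3.5, so the center R sits 3.5 in from both sides at R = (-24.8, -20.7). That places the tangent points at N = (-28.3, -20.7) on KN and T = (-24.8, -24.2) on TG. Then |VN| = |N − V| = 35.1.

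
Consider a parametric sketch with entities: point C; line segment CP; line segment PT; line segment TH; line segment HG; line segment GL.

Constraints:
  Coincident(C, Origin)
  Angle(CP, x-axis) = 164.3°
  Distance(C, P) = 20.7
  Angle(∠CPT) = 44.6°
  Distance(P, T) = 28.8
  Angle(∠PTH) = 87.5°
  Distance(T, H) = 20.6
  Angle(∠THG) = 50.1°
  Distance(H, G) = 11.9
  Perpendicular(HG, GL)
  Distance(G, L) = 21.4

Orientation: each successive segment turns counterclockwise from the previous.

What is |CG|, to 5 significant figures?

4.8014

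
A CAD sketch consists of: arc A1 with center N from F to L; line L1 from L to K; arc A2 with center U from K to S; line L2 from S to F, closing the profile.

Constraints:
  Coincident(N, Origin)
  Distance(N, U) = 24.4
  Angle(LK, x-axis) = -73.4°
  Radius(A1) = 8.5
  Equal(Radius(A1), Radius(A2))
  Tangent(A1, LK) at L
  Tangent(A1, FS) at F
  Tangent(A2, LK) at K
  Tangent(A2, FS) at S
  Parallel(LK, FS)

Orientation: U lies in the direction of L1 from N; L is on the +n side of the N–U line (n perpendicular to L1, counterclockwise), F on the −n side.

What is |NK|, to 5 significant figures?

25.838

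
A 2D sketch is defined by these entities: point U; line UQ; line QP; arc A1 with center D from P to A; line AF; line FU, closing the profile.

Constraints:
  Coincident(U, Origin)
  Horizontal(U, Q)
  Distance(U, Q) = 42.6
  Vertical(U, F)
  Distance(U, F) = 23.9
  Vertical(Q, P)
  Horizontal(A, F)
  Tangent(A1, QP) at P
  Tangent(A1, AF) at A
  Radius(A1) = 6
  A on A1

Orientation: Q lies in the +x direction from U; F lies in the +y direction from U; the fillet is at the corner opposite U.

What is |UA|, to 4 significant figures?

43.71

U is at the origin; U and Q share the same y with |UQ| = 42.6 and Q on the +x side, so Q = (42.60, 0.000). UF is vertical with |UF| = 23.9 and F on the +y side, so F = (0.000, 23.90). The virtual corner opposite U is at (42.60, 23.90). A1 meets QP tangentially, so DP is at right angles to QP and tangency of A1 to AF means the radius DA is perpendicular to AF, with radius 6.0, so the center D sits 6.0 in from both sides at D = (36.60, 17.90). That places the tangent points at P = (42.60, 17.90) on QP and A = (36.60, 23.90) on AF. Then |UA| = |A − U| = 43.71.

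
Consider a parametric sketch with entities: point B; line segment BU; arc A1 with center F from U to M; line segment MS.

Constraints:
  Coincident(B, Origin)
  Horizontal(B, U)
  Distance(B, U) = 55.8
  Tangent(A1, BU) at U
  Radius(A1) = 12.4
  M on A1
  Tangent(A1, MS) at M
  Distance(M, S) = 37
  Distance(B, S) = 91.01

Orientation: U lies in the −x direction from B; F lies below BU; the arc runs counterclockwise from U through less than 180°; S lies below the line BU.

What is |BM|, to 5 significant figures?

67.897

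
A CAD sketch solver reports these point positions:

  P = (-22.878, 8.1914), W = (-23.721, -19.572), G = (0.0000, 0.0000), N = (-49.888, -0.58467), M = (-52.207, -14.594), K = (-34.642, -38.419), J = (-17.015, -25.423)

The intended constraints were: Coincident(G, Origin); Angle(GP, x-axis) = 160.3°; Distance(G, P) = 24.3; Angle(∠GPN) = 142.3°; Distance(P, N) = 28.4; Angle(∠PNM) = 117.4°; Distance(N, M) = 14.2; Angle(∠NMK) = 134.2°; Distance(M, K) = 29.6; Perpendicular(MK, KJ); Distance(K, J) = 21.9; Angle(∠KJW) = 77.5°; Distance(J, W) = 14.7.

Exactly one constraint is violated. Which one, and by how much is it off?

Distance(J, W) = 14.7 — off by 5.80.

G = (0.00, 0.00) ✓; GP at 160.3° ✓; |GP| = 24.30 ✓; ∠GPN = 142.3° ✓; |PN| = 28.40 ✓; ∠PNM = 117.4° ✓; |NM| = 14.20 ✓; ∠NMK = 134.2° ✓; |MK| = 29.60 ✓; ∠(MK, KJ) = 90.00° ✓; |KJ| = 21.90 ✓; ∠KJW = 77.51° ✓; |JW| = 8.900 ✗.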